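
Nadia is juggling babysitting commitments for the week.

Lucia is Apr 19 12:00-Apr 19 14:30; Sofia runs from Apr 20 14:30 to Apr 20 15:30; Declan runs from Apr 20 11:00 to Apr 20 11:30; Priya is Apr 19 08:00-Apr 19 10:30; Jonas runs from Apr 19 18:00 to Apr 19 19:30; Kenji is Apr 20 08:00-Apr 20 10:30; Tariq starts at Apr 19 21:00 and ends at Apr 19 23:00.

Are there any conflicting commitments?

No

Sorted by start: Priya, Lucia, Jonas, Tariq, Kenji, Declan, Sofia.
Lucia starts after Priya ends, so nothing later overlaps Priya either.
Jonas starts after Lucia ends, so nothing later overlaps Lucia either.
Tariq starts after Jonas ends, so nothing later overlaps Jonas either.
Kenji starts after Tariq ends, so nothing later overlaps Tariq either.
Declan starts after Kenji ends, so nothing later overlaps Kenji either.
Sofia starts after Declan ends.
Every pair is clear; the schedule has no overlaps.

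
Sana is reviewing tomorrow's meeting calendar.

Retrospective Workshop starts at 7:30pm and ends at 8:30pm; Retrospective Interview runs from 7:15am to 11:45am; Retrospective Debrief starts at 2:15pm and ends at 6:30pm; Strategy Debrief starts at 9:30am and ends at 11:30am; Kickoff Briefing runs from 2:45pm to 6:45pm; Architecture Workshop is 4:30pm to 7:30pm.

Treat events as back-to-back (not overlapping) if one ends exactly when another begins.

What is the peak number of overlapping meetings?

3

Sort all start/end points and keep a running count:
7:15am start Retrospective Interview → 1
9:30am start Strategy Debrief → 2
11:30am end Strategy Debrief → 1
11:45am end Retrospective Interview → 0
2:15pm start Retrospective Debrief → 1
2:45pm start Kickoff Briefing → 2
4:30pm start Architecture Workshop → 3
6:30pm end Retrospective Debrief → 2
6:45pm end Kickoff Briefing → 1
7:30pm end Architecture Workshop → 0
7:30pm start Retrospective Workshop → 1
8:30pm end Retrospective Workshop → 0
Peak is 3, at 4:30pm (Architecture Workshop, Kickoff Briefing, Retrospective Debrief).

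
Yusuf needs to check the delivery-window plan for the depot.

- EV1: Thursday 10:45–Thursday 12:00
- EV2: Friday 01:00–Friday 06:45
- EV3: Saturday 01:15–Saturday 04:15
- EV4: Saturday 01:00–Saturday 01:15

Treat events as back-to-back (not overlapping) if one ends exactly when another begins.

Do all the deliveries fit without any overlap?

Yes

Check each pair: they overlap iff neither finishes before the other starts.
Sorted by start: EV1, EV2, EV4, EV3.
EV2 starts after EV1 ends; EV1 is clear from here.
EV4 starts after EV2 ends; EV2 is clear from here.
EV3 starts exactly when EV4 ends (back-to-back, no overlap).
Every pair is clear; the schedule has no overlaps.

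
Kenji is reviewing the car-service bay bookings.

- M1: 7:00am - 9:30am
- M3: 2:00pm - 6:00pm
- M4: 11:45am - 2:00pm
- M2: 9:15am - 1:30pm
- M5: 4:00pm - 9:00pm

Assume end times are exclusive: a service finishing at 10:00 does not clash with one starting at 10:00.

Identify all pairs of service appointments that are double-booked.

M1 & M2, M2 & M4, M3 & M5

Sorted by start: M1, M2, M4, M3, M5.
M2 starts before M1 ends → M1 and M2 overlap.
M4 starts after M1 ends, so nothing later overlaps M1 either.
M4 starts before M2 ends → M2 and M4 overlap.
M3 starts after M2 ends, so nothing later overlaps M2 either.
M3 starts exactly when M4 ends (back-to-back, no overlap), so nothing later overlaps M4 either.
M5 starts before M3 ends → M3 and M5 overlap.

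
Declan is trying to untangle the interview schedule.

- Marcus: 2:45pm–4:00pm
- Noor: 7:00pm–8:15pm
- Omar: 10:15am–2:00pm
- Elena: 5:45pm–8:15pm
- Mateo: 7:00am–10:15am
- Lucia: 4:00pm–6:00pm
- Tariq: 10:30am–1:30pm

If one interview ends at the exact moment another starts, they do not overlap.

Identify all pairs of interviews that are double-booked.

Elena & Lucia, Elena & Noor, Omar & Tariq

Check each pair: they overlap iff neither finishes before the other starts.
Sorted by start: Mateo, Omar, Tariq, Marcus, Lucia, Elena, Noor.
Omar starts exactly when Mateo ends (back-to-back, no overlap); Mateo is clear from here.
Tariq starts before Omar ends → Omar and Tariq overlap.
Marcus starts after Omar ends; Omar is clear from here.
Marcus starts after Tariq ends; Tariq is clear from here.
Lucia starts exactly when Marcus ends (back-to-back, no overlap); Marcus is clear from here.
Elena starts before Lucia ends → Lucia and Elena overlap.
Noor starts after Lucia ends.
Noor starts before Elena ends → Elena and Noor overlap.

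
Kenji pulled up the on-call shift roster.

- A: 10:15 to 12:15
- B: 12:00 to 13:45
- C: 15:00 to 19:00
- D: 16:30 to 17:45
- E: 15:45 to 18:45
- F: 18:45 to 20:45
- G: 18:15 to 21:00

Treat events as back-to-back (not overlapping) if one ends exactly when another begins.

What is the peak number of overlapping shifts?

3

Sort all start/end points and keep a running count:
10:15 start A → 1
12:00 start B → 2
12:15 end A → 1
13:45 end B → 0
15:00 start C → 1
15:45 start E → 2
16:30 start D → 3
17:45 end D → 2
18:15 start G → 3
18:45 end E → 2
18:45 start F → 3
19:00 end C → 2
20:45 end F → 1
21:00 end G → 0
Peak is 3, at 16:30 (C, D, E).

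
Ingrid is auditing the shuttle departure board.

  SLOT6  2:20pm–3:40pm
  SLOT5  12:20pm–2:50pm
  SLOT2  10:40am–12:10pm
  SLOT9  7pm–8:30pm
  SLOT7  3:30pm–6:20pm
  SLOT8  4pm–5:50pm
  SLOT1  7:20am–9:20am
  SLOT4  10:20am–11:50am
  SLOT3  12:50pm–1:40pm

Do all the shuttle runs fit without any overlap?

Check each pair: they overlap iff neither finishes before the other starts.
Sorted by start: SLOT1, SLOT4, SLOT2, SLOT5, SLOT3, SLOT6, SLOT7, SLOT8, SLOT9.
SLOT4 starts after SLOT1 ends, so SLOT1 has no further overlaps.
SLOT2 starts before SLOT4 ends → SLOT4 and SLOT2 overlap.
That's a conflict, so the schedule is not conflict-free.

No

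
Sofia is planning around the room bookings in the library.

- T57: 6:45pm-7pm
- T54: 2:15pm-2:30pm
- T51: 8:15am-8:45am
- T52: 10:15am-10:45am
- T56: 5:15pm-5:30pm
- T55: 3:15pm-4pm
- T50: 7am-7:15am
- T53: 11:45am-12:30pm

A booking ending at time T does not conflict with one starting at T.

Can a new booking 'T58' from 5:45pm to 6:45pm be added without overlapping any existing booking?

Yes — the slot is free

T50: ends 7:15am at or before T58 starts 5:45pm → clear.
T51: ends 8:45am at or before T58 starts 5:45pm → clear.
T52: ends 10:45am at or before T58 starts 5:45pm → clear.
T53: ends 12:30pm at or before T58 starts 5:45pm → clear.
T54: ends 2:30pm at or before T58 starts 5:45pm → clear.
T55: ends 4pm at or before T58 starts 5:45pm → clear.
T56: ends 5:30pm at or before T58 starts 5:45pm → clear.
T57: starts 6:45pm at or after T58 ends 6:45pm → clear.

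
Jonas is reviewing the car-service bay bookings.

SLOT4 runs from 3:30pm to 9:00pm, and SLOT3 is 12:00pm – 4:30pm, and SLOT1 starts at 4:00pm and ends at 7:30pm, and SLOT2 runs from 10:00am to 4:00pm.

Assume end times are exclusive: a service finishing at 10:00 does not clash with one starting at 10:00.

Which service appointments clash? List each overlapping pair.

Sorted by start: SLOT2, SLOT3, SLOT4, SLOT1.
SLOT3 starts before SLOT2 ends → SLOT2 and SLOT3 overlap.
SLOT4 starts before SLOT2 ends → SLOT2 and SLOT4 overlap.
SLOT1 starts exactly when SLOT2 ends (back-to-back, no overlap).
SLOT4 starts before SLOT3 ends → SLOT3 and SLOT4 overlap.
SLOT1 starts before SLOT3 ends → SLOT3 and SLOT1 overlap.
SLOT1 starts before SLOT4 ends → SLOT4 and SLOT1 overlap.

SLOT1 & SLOT3, SLOT1 & SLOT4, SLOT2 & SLOT3, SLOT2 & SLOT4, SLOT3 & SLOT4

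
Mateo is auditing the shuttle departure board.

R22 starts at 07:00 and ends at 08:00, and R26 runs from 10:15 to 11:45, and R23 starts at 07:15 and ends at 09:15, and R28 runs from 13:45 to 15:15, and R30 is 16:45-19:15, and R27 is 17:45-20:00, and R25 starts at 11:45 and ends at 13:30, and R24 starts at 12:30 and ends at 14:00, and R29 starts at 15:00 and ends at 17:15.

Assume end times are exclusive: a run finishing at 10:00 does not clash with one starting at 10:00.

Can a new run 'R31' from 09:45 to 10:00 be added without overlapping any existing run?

R22: ends 08:00 at or before R31 starts 09:45 → clear.
R23: ends 09:15 at or before R31 starts 09:45 → clear.
R26: starts 10:15 at or after R31 ends 10:00 → clear.
R25: starts 11:45 at or after R31 ends 10:00 → clear.
R24: starts 12:30 at or after R31 ends 10:00 → clear.
R28: starts 13:45 at or after R31 ends 10:00 → clear.
R29: starts 15:00 at or after R31 ends 10:00 → clear.
R30: starts 16:45 at or after R31 ends 10:00 → clear.
R27: starts 17:45 at or after R31 ends 10:00 → clear.

Yes — the slot is free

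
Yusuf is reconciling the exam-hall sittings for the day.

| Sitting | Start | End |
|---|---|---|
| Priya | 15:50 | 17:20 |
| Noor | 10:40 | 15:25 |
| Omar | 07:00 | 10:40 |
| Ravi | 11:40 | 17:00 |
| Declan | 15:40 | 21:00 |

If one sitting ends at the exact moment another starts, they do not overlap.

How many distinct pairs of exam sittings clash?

4

Sorted by start: Omar, Noor, Ravi, Declan, Priya.
Noor starts exactly when Omar ends (back-to-back, no overlap) — done with Omar.
Ravi starts before Noor ends → Noor and Ravi overlap.
Declan starts after Noor ends — done with Noor.
Declan starts before Ravi ends → Ravi and Declan overlap.
Priya starts before Ravi ends → Ravi and Priya overlap.
Priya starts before Declan ends → Declan and Priya overlap.
Overlapping pairs: Declan & Priya, Declan & Ravi, Noor & Ravi, Priya & Ravi — 4 in total.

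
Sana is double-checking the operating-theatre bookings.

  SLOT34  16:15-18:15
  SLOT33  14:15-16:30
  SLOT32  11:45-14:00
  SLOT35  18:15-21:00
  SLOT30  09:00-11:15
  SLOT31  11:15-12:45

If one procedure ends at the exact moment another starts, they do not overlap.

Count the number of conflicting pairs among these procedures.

2

Check each pair: they overlap iff neither finishes before the other starts.
Sorted by start: SLOT30, SLOT31, SLOT32, SLOT33, SLOT34, SLOT35.
SLOT31 starts exactly when SLOT30 ends (back-to-back, no overlap), so nothing later overlaps SLOT30 either.
SLOT32 starts before SLOT31 ends → SLOT31 and SLOT32 overlap.
SLOT33 starts after SLOT31 ends, so nothing later overlaps SLOT31 either.
SLOT33 starts after SLOT32 ends, so nothing later overlaps SLOT32 either.
SLOT34 starts before SLOT33 ends → SLOT33 and SLOT34 overlap.
SLOT35 starts after SLOT33 ends.
SLOT35 starts exactly when SLOT34 ends (back-to-back, no overlap).
Overlapping pairs: SLOT31 & SLOT32, SLOT33 & SLOT34 — 2 in total.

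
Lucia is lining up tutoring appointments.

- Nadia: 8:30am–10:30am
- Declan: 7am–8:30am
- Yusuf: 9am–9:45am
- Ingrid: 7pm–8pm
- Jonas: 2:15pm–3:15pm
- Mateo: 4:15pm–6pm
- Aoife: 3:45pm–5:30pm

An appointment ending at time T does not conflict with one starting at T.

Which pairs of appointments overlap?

Sorted by start: Declan, Nadia, Yusuf, Jonas, Aoife, Mateo, Ingrid.
Nadia starts exactly when Declan ends (back-to-back, no overlap), so nothing later overlaps Declan either.
Yusuf starts before Nadia ends → Nadia and Yusuf overlap.
Jonas starts after Nadia ends, so nothing later overlaps Nadia either.
Jonas starts after Yusuf ends, so nothing later overlaps Yusuf either.
Aoife starts after Jonas ends, so nothing later overlaps Jonas either.
Mateo starts before Aoife ends → Aoife and Mateo overlap.
Ingrid starts after Aoife ends.
Ingrid starts after Mateo ends.

Aoife & Mateo, Nadia & Yusuf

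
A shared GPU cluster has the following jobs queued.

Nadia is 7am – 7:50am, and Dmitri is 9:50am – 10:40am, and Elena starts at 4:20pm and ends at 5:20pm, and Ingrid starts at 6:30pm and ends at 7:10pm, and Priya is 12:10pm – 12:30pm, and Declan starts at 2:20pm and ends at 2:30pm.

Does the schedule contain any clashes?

Sorted by start: Nadia, Dmitri, Priya, Declan, Elena, Ingrid.
Dmitri starts after Nadia ends — done with Nadia.
Priya starts after Dmitri ends — done with Dmitri.
Declan starts after Priya ends — done with Priya.
Elena starts after Declan ends — done with Declan.
Ingrid starts after Elena ends.
Every pair is clear; the schedule has no overlaps.

No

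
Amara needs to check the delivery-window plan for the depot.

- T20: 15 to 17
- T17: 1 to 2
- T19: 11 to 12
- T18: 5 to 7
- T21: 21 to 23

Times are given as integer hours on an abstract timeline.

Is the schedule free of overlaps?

Yes

Check each pair: they overlap iff neither finishes before the other starts.
Sorted by start: T17, T18, T19, T20, T21.
T18 starts after T17 ends; T17 is clear from here.
T19 starts after T18 ends; T18 is clear from here.
T20 starts after T19 ends; T19 is clear from here.
T21 starts after T20 ends.
Every pair is clear; the schedule has no overlaps.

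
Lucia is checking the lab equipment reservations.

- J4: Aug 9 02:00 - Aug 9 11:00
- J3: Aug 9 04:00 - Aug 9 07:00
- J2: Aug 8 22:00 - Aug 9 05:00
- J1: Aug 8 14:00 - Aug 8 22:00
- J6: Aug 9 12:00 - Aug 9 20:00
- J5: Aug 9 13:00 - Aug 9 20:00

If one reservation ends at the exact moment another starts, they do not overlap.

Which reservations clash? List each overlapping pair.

Two intervals overlap when each starts before the other ends.
Sorted by start: J1, J2, J4, J3, J6, J5.
J2 starts exactly when J1 ends (back-to-back, no overlap); J1 is clear from here.
J4 starts before J2 ends → J2 and J4 overlap.
J3 starts before J2 ends → J2 and J3 overlap.
J6 starts after J2 ends; J2 is clear from here.
J3 starts before J4 ends → J4 and J3 overlap.
J6 starts after J4 ends; J4 is clear from here.
J6 starts after J3 ends; J3 is clear from here.
J5 starts before J6 ends → J6 and J5 overlap.

J2 & J3, J2 & J4, J3 & J4, J5 & J6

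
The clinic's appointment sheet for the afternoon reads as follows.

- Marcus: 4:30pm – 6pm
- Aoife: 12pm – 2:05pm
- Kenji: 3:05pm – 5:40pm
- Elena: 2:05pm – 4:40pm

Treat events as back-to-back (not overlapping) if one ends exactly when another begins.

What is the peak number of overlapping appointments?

Walk through starts and ends in time order (an end at T is processed before a start at T):
12pm start Aoife → 1
2:05pm end Aoife → 0
2:05pm start Elena → 1
3:05pm start Kenji → 2
4:30pm start Marcus → 3
4:40pm end Elena → 2
5:40pm end Kenji → 1
6pm end Marcus → 0
Peak is 3, at 4:30pm (Elena, Kenji, Marcus).

3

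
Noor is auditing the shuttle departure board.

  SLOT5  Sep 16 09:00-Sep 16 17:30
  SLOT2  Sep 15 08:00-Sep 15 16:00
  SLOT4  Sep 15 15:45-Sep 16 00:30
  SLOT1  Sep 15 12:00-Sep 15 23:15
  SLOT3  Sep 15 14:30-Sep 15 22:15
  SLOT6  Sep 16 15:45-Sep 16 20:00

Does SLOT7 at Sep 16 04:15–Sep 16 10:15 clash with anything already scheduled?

Yes — it overlaps SLOT5

SLOT2: ends Sep 15 16:00 at or before SLOT7 starts Sep 16 04:15 → clear.
SLOT1: ends Sep 15 23:15 at or before SLOT7 starts Sep 16 04:15 → clear.
SLOT3: ends Sep 15 22:15 at or before SLOT7 starts Sep 16 04:15 → clear.
SLOT4: ends Sep 16 00:30 at or before SLOT7 starts Sep 16 04:15 → clear.
SLOT5: starts Sep 16 09:00 before SLOT7 ends Sep 16 10:15, and ends Sep 16 17:30 after SLOT7 starts Sep 16 04:15 → overlap.
SLOT6: starts Sep 16 15:45 at or after SLOT7 ends Sep 16 10:15 → clear.
SLOT7 overlaps SLOT5.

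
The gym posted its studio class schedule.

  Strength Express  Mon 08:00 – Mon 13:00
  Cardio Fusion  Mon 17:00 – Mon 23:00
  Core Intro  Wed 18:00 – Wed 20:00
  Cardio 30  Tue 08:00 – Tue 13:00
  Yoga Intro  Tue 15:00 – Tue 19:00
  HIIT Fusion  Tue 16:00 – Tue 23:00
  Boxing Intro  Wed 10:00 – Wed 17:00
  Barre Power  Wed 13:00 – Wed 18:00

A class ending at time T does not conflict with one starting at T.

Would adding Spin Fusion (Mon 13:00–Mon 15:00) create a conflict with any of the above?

No — it doesn't clash with anything

Strength Express: ends Mon 13:00 at or before Spin Fusion starts Mon 13:00 → clear.
Cardio Fusion: starts Mon 17:00 at or after Spin Fusion ends Mon 15:00 → clear.
Cardio 30: starts Tue 08:00 at or after Spin Fusion ends Mon 15:00 → clear.
Yoga Intro: starts Tue 15:00 at or after Spin Fusion ends Mon 15:00 → clear.
HIIT Fusion: starts Tue 16:00 at or after Spin Fusion ends Mon 15:00 → clear.
Boxing Intro: starts Wed 10:00 at or after Spin Fusion ends Mon 15:00 → clear.
Barre Power: starts Wed 13:00 at or after Spin Fusion ends Mon 15:00 → clear.
Core Intro: starts Wed 18:00 at or after Spin Fusion ends Mon 15:00 → clear.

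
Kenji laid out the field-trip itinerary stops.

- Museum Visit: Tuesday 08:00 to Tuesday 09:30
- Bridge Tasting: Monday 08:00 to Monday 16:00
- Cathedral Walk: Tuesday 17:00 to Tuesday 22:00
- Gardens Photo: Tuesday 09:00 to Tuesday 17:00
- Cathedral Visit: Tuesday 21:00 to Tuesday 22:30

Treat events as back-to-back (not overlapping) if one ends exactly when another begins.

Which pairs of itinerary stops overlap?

Two intervals overlap when each starts before the other ends.
Sorted by start: Bridge Tasting, Museum Visit, Gardens Photo, Cathedral Walk, Cathedral Visit.
Museum Visit starts after Bridge Tasting ends, so Bridge Tasting has no further overlaps.
Gardens Photo starts before Museum Visit ends → Museum Visit and Gardens Photo overlap.
Cathedral Walk starts after Museum Visit ends, so Museum Visit has no further overlaps.
Cathedral Walk starts exactly when Gardens Photo ends (back-to-back, no overlap), so Gardens Photo has no further overlaps.
Cathedral Visit starts before Cathedral Walk ends → Cathedral Walk and Cathedral Visit overlap.

Cathedral Visit & Cathedral Walk, Gardens Photo & Museum Visit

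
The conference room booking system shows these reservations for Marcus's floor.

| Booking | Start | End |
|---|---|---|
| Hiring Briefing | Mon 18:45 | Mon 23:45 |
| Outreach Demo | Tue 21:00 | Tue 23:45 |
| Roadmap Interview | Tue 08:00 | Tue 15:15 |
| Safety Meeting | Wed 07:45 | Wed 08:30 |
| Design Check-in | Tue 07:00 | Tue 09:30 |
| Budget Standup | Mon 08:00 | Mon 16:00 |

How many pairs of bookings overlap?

1

Sorted by start: Budget Standup, Hiring Briefing, Design Check-in, Roadmap Interview, Outreach Demo, Safety Meeting.
Hiring Briefing starts after Budget Standup ends, so nothing later overlaps Budget Standup either.
Design Check-in starts after Hiring Briefing ends, so nothing later overlaps Hiring Briefing either.
Roadmap Interview starts before Design Check-in ends → Design Check-in and Roadmap Interview overlap.
Outreach Demo starts after Design Check-in ends, so nothing later overlaps Design Check-in either.
Outreach Demo starts after Roadmap Interview ends, so nothing later overlaps Roadmap Interview either.
Safety Meeting starts after Outreach Demo ends.
Overlapping pairs: Design Check-in & Roadmap Interview — 1 in total.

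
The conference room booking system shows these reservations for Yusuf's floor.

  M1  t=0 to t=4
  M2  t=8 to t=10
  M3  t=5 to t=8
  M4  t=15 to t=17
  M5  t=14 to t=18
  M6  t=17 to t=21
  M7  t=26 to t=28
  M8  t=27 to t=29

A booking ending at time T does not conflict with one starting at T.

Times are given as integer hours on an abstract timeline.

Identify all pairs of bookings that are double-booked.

Sorted by start: M1, M3, M2, M5, M4, M6, M7, M8.
M3 starts after M1 ends; M1 is clear from here.
M2 starts exactly when M3 ends (back-to-back, no overlap); M3 is clear from here.
M5 starts after M2 ends; M2 is clear from here.
M4 starts before M5 ends → M5 and M4 overlap.
M6 starts before M5 ends → M5 and M6 overlap.
M7 starts after M5 ends; M5 is clear from here.
M6 starts exactly when M4 ends (back-to-back, no overlap); M4 is clear from here.
M7 starts after M6 ends; M6 is clear from here.
M8 starts before M7 ends → M7 and M8 overlap.

M4 & M5, M5 & M6, M7 & M8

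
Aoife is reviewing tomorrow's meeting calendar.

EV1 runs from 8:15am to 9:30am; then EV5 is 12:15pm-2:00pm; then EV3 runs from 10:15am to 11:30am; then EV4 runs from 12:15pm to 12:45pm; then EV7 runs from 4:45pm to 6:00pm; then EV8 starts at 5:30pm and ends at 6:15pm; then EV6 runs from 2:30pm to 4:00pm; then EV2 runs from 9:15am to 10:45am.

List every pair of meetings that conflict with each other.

Sorted by start: EV1, EV2, EV3, EV4, EV5, EV6, EV7, EV8.
EV2 starts before EV1 ends → EV1 and EV2 overlap.
EV3 starts after EV1 ends — done with EV1.
EV3 starts before EV2 ends → EV2 and EV3 overlap.
EV4 starts after EV2 ends — done with EV2.
EV4 starts after EV3 ends — done with EV3.
EV5 starts before EV4 ends → EV4 and EV5 overlap.
EV6 starts after EV4 ends — done with EV4.
EV6 starts after EV5 ends — done with EV5.
EV7 starts after EV6 ends — done with EV6.
EV8 starts before EV7 ends → EV7 and EV8 overlap.

EV1 & EV2, EV2 & EV3, EV4 & EV5, EV7 & EV8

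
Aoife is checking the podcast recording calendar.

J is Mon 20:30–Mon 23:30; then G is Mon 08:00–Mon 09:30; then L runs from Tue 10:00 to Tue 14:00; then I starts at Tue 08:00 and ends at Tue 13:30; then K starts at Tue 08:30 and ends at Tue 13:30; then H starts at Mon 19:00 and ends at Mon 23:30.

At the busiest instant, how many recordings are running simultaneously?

3

Sort all start/end points and keep a running count:
Mon 08:00 start G → 1
Mon 09:30 end G → 0
Mon 19:00 start H → 1
Mon 20:30 start J → 2
Mon 23:30 end H → 1
Mon 23:30 end J → 0
Tue 08:00 start I → 1
Tue 08:30 start K → 2
Tue 10:00 start L → 3
Tue 13:30 end I → 2
Tue 13:30 end K → 1
Tue 14:00 end L → 0
Peak is 3, at Tue 10:00 (I, K, L).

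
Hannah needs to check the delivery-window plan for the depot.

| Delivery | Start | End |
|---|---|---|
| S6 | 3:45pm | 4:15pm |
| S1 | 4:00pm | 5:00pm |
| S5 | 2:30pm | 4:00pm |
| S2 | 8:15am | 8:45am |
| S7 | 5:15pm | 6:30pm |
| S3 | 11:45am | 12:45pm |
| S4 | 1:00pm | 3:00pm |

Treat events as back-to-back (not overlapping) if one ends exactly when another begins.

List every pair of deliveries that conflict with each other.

S1 & S6, S4 & S5, S5 & S6

Sorted by start: S2, S3, S4, S5, S6, S1, S7.
S3 starts after S2 ends, so nothing later overlaps S2 either.
S4 starts after S3 ends, so nothing later overlaps S3 either.
S5 starts before S4 ends → S4 and S5 overlap.
S6 starts after S4 ends, so nothing later overlaps S4 either.
S6 starts before S5 ends → S5 and S6 overlap.
S1 starts exactly when S5 ends (back-to-back, no overlap), so nothing later overlaps S5 either.
S1 starts before S6 ends → S6 and S1 overlap.
S7 starts after S6 ends.
S7 starts after S1 ends.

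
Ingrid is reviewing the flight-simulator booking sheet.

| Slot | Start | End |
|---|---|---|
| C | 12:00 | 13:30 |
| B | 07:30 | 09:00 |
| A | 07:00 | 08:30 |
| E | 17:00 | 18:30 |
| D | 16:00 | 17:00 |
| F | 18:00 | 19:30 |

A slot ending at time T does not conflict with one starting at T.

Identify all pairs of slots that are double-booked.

A & B, E & F

Sorted by start: A, B, C, D, E, F.
B starts before A ends → A and B overlap.
C starts after A ends, so A has no further overlaps.
C starts after B ends, so B has no further overlaps.
D starts after C ends, so C has no further overlaps.
E starts exactly when D ends (back-to-back, no overlap), so D has no further overlaps.
F starts before E ends → E and F overlap.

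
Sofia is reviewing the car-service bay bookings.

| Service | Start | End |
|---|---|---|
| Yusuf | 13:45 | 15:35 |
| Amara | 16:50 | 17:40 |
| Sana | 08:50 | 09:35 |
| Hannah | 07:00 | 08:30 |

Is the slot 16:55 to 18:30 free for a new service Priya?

No — it overlaps Amara

Hannah: ends 08:30 at or before Priya starts 16:55 → clear.
Sana: ends 09:35 at or before Priya starts 16:55 → clear.
Yusuf: ends 15:35 at or before Priya starts 16:55 → clear.
Amara: starts 16:50 before Priya ends 18:30, and ends 17:40 after Priya starts 16:55 → overlap.
Priya overlaps Amara.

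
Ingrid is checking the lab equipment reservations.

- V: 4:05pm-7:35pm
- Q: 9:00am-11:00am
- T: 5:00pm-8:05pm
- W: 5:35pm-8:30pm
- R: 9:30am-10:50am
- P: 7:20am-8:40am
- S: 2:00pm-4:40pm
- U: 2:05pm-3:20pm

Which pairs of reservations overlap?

Q & R, S & U, S & V, T & V, T & W, V & W

Sorted by start: P, Q, R, S, U, V, T, W.
Q starts after P ends — done with P.
R starts before Q ends → Q and R overlap.
S starts after Q ends — done with Q.
S starts after R ends — done with R.
U starts before S ends → S and U overlap.
V starts before S ends → S and V overlap.
T starts after S ends — done with S.
V starts after U ends — done with U.
T starts before V ends → V and T overlap.
W starts before V ends → V and W overlap.
W starts before T ends → T and W overlap.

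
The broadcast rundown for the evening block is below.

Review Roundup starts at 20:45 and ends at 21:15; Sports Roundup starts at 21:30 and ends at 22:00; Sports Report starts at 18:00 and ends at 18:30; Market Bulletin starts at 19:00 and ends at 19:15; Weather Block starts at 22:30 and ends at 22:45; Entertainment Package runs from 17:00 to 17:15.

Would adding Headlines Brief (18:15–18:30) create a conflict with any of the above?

Entertainment Package: ends 17:15 at or before Headlines Brief starts 18:15 → clear.
Sports Report: starts 18:00 before Headlines Brief ends 18:30, and ends 18:30 after Headlines Brief starts 18:15 → overlap.
Market Bulletin: starts 19:00 at or after Headlines Brief ends 18:30 → clear.
Review Roundup: starts 20:45 at or after Headlines Brief ends 18:30 → clear.
Sports Roundup: starts 21:30 at or after Headlines Brief ends 18:30 → clear.
Weather Block: starts 22:30 at or after Headlines Brief ends 18:30 → clear.
Headlines Brief overlaps Sports Report.

Yes — it overlaps Sports Report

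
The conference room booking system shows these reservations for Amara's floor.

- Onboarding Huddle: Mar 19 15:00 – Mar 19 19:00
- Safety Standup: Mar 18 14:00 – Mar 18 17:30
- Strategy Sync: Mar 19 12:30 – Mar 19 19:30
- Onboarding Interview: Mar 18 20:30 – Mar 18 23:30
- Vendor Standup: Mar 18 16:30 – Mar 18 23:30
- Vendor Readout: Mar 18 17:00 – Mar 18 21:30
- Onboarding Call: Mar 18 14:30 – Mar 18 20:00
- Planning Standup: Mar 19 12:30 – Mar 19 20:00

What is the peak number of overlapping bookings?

Sort all start/end points and keep a running count:
Mar 18 14:00 start Safety Standup → 1
Mar 18 14:30 start Onboarding Call → 2
Mar 18 16:30 start Vendor Standup → 3
Mar 18 17:00 start Vendor Readout → 4
Mar 18 17:30 end Safety Standup → 3
Mar 18 20:00 end Onboarding Call → 2
Mar 18 20:30 start Onboarding Interview → 3
Mar 18 21:30 end Vendor Readout → 2
Mar 18 23:30 end Onboarding Interview → 1
Mar 18 23:30 end Vendor Standup → 0
Mar 19 12:30 start Planning Standup → 1
Mar 19 12:30 start Strategy Sync → 2
Mar 19 15:00 start Onboarding Huddle → 3
Mar 19 19:00 end Onboarding Huddle → 2
Mar 19 19:30 end Strategy Sync → 1
Mar 19 20:00 end Planning Standup → 0
Peak is 4, at Mar 18 17:00 (Onboarding Call, Safety Standup, Vendor Readout, Vendor Standup).

4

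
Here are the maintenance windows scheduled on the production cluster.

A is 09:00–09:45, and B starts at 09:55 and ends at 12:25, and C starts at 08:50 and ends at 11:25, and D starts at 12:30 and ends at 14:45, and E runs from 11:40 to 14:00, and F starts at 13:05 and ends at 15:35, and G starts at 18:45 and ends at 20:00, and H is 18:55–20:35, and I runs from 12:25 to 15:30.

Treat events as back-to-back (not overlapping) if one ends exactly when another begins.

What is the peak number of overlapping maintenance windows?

Sweep the timeline, counting +1 at each start and −1 at each end (ends before starts at a tie):
08:50 start C → 1
09:00 start A → 2
09:45 end A → 1
09:55 start B → 2
11:25 end C → 1
11:40 start E → 2
12:25 end B → 1
12:25 start I → 2
12:30 start D → 3
13:05 start F → 4
14:00 end E → 3
14:45 end D → 2
15:30 end I → 1
15:35 end F → 0
18:45 start G → 1
18:55 start H → 2
20:00 end G → 1
20:35 end H → 0
Peak is 4, at 13:05 (D, E, F, I).

4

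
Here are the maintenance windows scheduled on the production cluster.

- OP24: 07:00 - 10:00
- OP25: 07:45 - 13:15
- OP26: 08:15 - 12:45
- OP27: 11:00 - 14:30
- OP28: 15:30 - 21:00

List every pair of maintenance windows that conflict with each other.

OP24 & OP25, OP24 & OP26, OP25 & OP26, OP25 & OP27, OP26 & OP27

Check each pair: they overlap iff neither finishes before the other starts.
Sorted by start: OP24, OP25, OP26, OP27, OP28.
OP25 starts before OP24 ends → OP24 and OP25 overlap.
OP26 starts before OP24 ends → OP24 and OP26 overlap.
OP27 starts after OP24 ends, so nothing later overlaps OP24 either.
OP26 starts before OP25 ends → OP25 and OP26 overlap.
OP27 starts before OP25 ends → OP25 and OP27 overlap.
OP28 starts after OP25 ends.
OP27 starts before OP26 ends → OP26 and OP27 overlap.
OP28 starts after OP26 ends.
OP28 starts after OP27 ends.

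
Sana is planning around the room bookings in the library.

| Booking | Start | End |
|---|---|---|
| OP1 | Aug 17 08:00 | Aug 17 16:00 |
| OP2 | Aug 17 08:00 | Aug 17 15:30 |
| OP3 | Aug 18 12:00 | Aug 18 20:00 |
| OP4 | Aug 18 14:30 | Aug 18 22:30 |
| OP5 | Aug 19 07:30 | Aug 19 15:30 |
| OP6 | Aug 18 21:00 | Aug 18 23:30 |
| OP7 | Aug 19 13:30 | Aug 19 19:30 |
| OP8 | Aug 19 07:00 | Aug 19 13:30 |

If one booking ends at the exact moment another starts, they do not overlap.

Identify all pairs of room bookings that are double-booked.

OP1 & OP2, OP3 & OP4, OP4 & OP6, OP5 & OP7, OP5 & OP8

Check each pair: they overlap iff neither finishes before the other starts.
Sorted by start: OP1, OP2, OP3, OP4, OP6, OP8, OP5, OP7.
OP2 starts before OP1 ends → OP1 and OP2 overlap.
OP3 starts after OP1 ends, so nothing later overlaps OP1 either.
OP3 starts after OP2 ends, so nothing later overlaps OP2 either.
OP4 starts before OP3 ends → OP3 and OP4 overlap.
OP6 starts after OP3 ends, so nothing later overlaps OP3 either.
OP6 starts before OP4 ends → OP4 and OP6 overlap.
OP8 starts after OP4 ends, so nothing later overlaps OP4 either.
OP8 starts after OP6 ends, so nothing later overlaps OP6 either.
OP5 starts before OP8 ends → OP8 and OP5 overlap.
OP7 starts exactly when OP8 ends (back-to-back, no overlap).
OP7 starts before OP5 ends → OP5 and OP7 overlap.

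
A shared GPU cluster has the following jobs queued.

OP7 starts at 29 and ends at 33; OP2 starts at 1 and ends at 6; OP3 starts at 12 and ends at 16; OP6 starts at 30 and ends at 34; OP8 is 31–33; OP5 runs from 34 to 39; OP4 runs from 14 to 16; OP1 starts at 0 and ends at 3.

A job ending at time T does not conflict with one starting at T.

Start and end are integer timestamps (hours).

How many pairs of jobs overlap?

5

Sorted by start: OP1, OP2, OP3, OP4, OP7, OP6, OP8, OP5.
OP2 starts before OP1 ends → OP1 and OP2 overlap.
OP3 starts after OP1 ends, so OP1 has no further overlaps.
OP3 starts after OP2 ends, so OP2 has no further overlaps.
OP4 starts before OP3 ends → OP3 and OP4 overlap.
OP7 starts after OP3 ends, so OP3 has no further overlaps.
OP7 starts after OP4 ends, so OP4 has no further overlaps.
OP6 starts before OP7 ends → OP7 and OP6 overlap.
OP8 starts before OP7 ends → OP7 and OP8 overlap.
OP5 starts after OP7 ends.
OP8 starts before OP6 ends → OP6 and OP8 overlap.
OP5 starts exactly when OP6 ends (back-to-back, no overlap).
OP5 starts after OP8 ends.
Overlapping pairs: OP1 & OP2, OP3 & OP4, OP6 & OP7, OP6 & OP8, OP7 & OP8 — 5 in total.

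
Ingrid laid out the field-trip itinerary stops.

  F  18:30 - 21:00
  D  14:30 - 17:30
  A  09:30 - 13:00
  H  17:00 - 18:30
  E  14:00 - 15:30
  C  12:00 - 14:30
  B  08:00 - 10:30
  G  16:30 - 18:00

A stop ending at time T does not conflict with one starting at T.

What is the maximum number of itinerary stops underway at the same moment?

Sort all start/end points and keep a running count:
08:00 start B → 1
09:30 start A → 2
10:30 end B → 1
12:00 start C → 2
13:00 end A → 1
14:00 start E → 2
14:30 end C → 1
14:30 start D → 2
15:30 end E → 1
16:30 start G → 2
17:00 start H → 3
17:30 end D → 2
18:00 end G → 1
18:30 end H → 0
18:30 start F → 1
21:00 end F → 0
Peak is 3, at 17:00 (D, G, H).

3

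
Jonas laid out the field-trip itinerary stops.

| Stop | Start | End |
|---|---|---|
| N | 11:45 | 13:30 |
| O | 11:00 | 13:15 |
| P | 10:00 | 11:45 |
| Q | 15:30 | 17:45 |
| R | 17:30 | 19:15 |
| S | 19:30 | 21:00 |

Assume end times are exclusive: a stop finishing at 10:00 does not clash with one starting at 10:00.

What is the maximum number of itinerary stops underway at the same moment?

Sort all start/end points and keep a running count:
10:00 start P → 1
11:00 start O → 2
11:45 end P → 1
11:45 start N → 2
13:15 end O → 1
13:30 end N → 0
15:30 start Q → 1
17:30 start R → 2
17:45 end Q → 1
19:15 end R → 0
19:30 start S → 1
21:00 end S → 0
Peak is 2, at 11:00 (O, P).

2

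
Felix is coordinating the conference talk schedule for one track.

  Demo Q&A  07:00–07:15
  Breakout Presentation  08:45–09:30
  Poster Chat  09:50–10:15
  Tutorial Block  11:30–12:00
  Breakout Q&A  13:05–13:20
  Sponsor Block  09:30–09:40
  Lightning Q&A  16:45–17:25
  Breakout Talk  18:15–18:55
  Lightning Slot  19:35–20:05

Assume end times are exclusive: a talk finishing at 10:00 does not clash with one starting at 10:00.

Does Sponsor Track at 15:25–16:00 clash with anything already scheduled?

Demo Q&A: ends 07:15 at or before Sponsor Track starts 15:25 → clear.
Breakout Presentation: ends 09:30 at or before Sponsor Track starts 15:25 → clear.
Sponsor Block: ends 09:40 at or before Sponsor Track starts 15:25 → clear.
Poster Chat: ends 10:15 at or before Sponsor Track starts 15:25 → clear.
Tutorial Block: ends 12:00 at or before Sponsor Track starts 15:25 → clear.
Breakout Q&A: ends 13:20 at or before Sponsor Track starts 15:25 → clear.
Lightning Q&A: starts 16:45 at or after Sponsor Track ends 16:00 → clear.
Breakout Talk: starts 18:15 at or after Sponsor Track ends 16:00 → clear.
Lightning Slot: starts 19:35 at or after Sponsor Track ends 16:00 → clear.

No — it doesn't clash with anything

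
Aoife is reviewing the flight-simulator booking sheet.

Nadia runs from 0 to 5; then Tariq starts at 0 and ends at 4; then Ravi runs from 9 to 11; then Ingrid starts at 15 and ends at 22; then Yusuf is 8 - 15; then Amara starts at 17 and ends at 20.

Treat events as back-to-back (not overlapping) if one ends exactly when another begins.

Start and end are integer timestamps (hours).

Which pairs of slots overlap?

Check each pair: they overlap iff neither finishes before the other starts.
Sorted by start: Nadia, Tariq, Yusuf, Ravi, Ingrid, Amara.
Tariq starts before Nadia ends → Nadia and Tariq overlap.
Yusuf starts after Nadia ends — done with Nadia.
Yusuf starts after Tariq ends — done with Tariq.
Ravi starts before Yusuf ends → Yusuf and Ravi overlap.
Ingrid starts exactly when Yusuf ends (back-to-back, no overlap) — done with Yusuf.
Ingrid starts after Ravi ends — done with Ravi.
Amara starts before Ingrid ends → Ingrid and Amara overlap.

Amara & Ingrid, Nadia & Tariq, Ravi & Yusuf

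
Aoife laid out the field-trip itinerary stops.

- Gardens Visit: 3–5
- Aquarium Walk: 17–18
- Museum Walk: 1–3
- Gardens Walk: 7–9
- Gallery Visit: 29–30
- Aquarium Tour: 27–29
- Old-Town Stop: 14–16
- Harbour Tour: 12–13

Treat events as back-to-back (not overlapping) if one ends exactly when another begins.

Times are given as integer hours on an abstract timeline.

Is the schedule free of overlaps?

Sorted by start: Museum Walk, Gardens Visit, Gardens Walk, Harbour Tour, Old-Town Stop, Aquarium Walk, Aquarium Tour, Gallery Visit.
Gardens Visit starts exactly when Museum Walk ends (back-to-back, no overlap), so nothing later overlaps Museum Walk either.
Gardens Walk starts after Gardens Visit ends, so nothing later overlaps Gardens Visit either.
Harbour Tour starts after Gardens Walk ends, so nothing later overlaps Gardens Walk either.
Old-Town Stop starts after Harbour Tour ends, so nothing later overlaps Harbour Tour either.
Aquarium Walk starts after Old-Town Stop ends, so nothing later overlaps Old-Town Stop either.
Aquarium Tour starts after Aquarium Walk ends, so nothing later overlaps Aquarium Walk either.
Gallery Visit starts exactly when Aquarium Tour ends (back-to-back, no overlap).
Every pair is clear; the schedule has no overlaps.

Yes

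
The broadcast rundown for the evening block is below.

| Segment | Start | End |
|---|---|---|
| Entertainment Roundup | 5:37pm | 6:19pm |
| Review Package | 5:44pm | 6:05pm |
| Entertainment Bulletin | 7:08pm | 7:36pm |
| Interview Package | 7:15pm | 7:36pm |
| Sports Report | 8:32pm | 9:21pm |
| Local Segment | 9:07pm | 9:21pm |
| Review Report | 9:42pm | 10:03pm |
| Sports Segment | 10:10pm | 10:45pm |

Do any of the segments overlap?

Yes

Sorted by start: Entertainment Roundup, Review Package, Entertainment Bulletin, Interview Package, Sports Report, Local Segment, Review Report, Sports Segment.
Review Package starts before Entertainment Roundup ends → Entertainment Roundup and Review Package overlap.
That's a conflict, so the schedule is not conflict-free.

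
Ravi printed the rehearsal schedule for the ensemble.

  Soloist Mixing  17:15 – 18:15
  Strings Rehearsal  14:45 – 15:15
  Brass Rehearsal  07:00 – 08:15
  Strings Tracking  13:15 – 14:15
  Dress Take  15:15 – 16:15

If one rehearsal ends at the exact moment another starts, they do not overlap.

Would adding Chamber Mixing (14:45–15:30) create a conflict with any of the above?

Yes — it overlaps Dress Take, Strings Rehearsal

Brass Rehearsal: ends 08:15 at or before Chamber Mixing starts 14:45 → clear.
Strings Tracking: ends 14:15 at or before Chamber Mixing starts 14:45 → clear.
Strings Rehearsal: starts 14:45 before Chamber Mixing ends 15:30, and ends 15:15 after Chamber Mixing starts 14:45 → overlap.
Dress Take: starts 15:15 before Chamber Mixing ends 15:30, and ends 16:15 after Chamber Mixing starts 14:45 → overlap.
Soloist Mixing: starts 17:15 at or after Chamber Mixing ends 15:30 → clear.
Chamber Mixing overlaps Dress Take, Strings Rehearsal.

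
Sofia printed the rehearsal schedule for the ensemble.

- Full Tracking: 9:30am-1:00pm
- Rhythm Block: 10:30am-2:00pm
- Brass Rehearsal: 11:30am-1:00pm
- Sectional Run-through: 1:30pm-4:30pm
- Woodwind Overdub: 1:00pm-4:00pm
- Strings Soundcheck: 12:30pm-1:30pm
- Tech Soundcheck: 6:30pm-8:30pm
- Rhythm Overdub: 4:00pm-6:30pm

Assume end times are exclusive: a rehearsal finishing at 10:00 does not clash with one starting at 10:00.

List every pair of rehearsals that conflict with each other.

Sorted by start: Full Tracking, Rhythm Block, Brass Rehearsal, Strings Soundcheck, Woodwind Overdub, Sectional Run-through, Rhythm Overdub, Tech Soundcheck.
Rhythm Block starts before Full Tracking ends → Full Tracking and Rhythm Block overlap.
Brass Rehearsal starts before Full Tracking ends → Full Tracking and Brass Rehearsal overlap.
Strings Soundcheck starts before Full Tracking ends → Full Tracking and Strings Soundcheck overlap.
Woodwind Overdub starts exactly when Full Tracking ends (back-to-back, no overlap); Full Tracking is clear from here.
Brass Rehearsal starts before Rhythm Block ends → Rhythm Block and Brass Rehearsal overlap.
Strings Soundcheck starts before Rhythm Block ends → Rhythm Block and Strings Soundcheck overlap.
Woodwind Overdub starts before Rhythm Block ends → Rhythm Block and Woodwind Overdub overlap.
Sectional Run-through starts before Rhythm Block ends → Rhythm Block and Sectional Run-through overlap.
Rhythm Overdub starts after Rhythm Block ends; Rhythm Block is clear from here.
Strings Soundcheck starts before Brass Rehearsal ends → Brass Rehearsal and Strings Soundcheck overlap.
Woodwind Overdub starts exactly when Brass Rehearsal ends (back-to-back, no overlap); Brass Rehearsal is clear from here.
Woodwind Overdub starts before Strings Soundcheck ends → Strings Soundcheck and Woodwind Overdub overlap.
Sectional Run-through starts exactly when Strings Soundcheck ends (back-to-back, no overlap); Strings Soundcheck is clear from here.
Sectional Run-through starts before Woodwind Overdub ends → Woodwind Overdub and Sectional Run-through overlap.
Rhythm Overdub starts exactly when Woodwind Overdub ends (back-to-back, no overlap); Woodwind Overdub is clear from here.
Rhythm Overdub starts before Sectional Run-through ends → Sectional Run-through and Rhythm Overdub overlap.
Tech Soundcheck starts after Sectional Run-through ends.
Tech Soundcheck starts exactly when Rhythm Overdub ends (back-to-back, no overlap).

Brass Rehearsal & Full Tracking, Brass Rehearsal & Rhythm Block, Brass Rehearsal & Strings Soundcheck, Full Tracking & Rhythm Block, Full Tracking & Strings Soundcheck, Rhythm Block & Sectional Run-through, Rhythm Block & Strings Soundcheck, Rhythm Block & Woodwind Overdub, Rhythm Overdub & Sectional Run-through, Sectional Run-through & Woodwind Overdub, Strings Soundcheck & Woodwind Overdub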